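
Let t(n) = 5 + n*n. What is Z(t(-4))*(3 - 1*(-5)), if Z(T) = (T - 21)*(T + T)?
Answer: 0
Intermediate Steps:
t(n) = 5 + n²
Z(T) = 2*T*(-21 + T) (Z(T) = (-21 + T)*(2*T) = 2*T*(-21 + T))
Z(t(-4))*(3 - 1*(-5)) = (2*(5 + (-4)²)*(-21 + (5 + (-4)²)))*(3 - 1*(-5)) = (2*(5 + 16)*(-21 + (5 + 16)))*(3 + 5) = (2*21*(-21 + 21))*8 = (2*21*0)*8 = 0*8 = 0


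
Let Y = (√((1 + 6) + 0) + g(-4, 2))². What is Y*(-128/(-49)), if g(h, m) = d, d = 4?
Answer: 2944/49 + 1024*√7/49 ≈ 115.37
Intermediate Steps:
g(h, m) = 4
Y = (4 + √7)² (Y = (√((1 + 6) + 0) + 4)² = (√(7 + 0) + 4)² = (√7 + 4)² = (4 + √7)² ≈ 44.166)
Y*(-128/(-49)) = (4 + √7)²*(-128/(-49)) = (4 + √7)²*(-128*(-1/49)) = (4 + √7)²*(128/49) = 128*(4 + √7)²/49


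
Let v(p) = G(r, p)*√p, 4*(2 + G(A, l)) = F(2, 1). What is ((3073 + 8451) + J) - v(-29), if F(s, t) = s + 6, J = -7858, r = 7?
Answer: 3666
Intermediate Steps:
F(s, t) = 6 + s
G(A, l) = 0 (G(A, l) = -2 + (6 + 2)/4 = -2 + (¼)*8 = -2 + 2 = 0)
v(p) = 0 (v(p) = 0*√p = 0)
((3073 + 8451) + J) - v(-29) = ((3073 + 8451) - 7858) - 1*0 = (11524 - 7858) + 0 = 3666 + 0 = 3666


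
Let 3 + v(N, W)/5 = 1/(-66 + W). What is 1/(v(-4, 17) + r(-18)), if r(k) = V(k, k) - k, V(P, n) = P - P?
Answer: 49/142 ≈ 0.34507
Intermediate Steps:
v(N, W) = -15 + 5/(-66 + W)
V(P, n) = 0
r(k) = -k (r(k) = 0 - k = -k)
1/(v(-4, 17) + r(-18)) = 1/(5*(199 - 3*17)/(-66 + 17) - 1*(-18)) = 1/(5*(199 - 51)/(-49) + 18) = 1/(5*(-1/49)*148 + 18) = 1/(-740/49 + 18) = 1/(142/49) = 49/142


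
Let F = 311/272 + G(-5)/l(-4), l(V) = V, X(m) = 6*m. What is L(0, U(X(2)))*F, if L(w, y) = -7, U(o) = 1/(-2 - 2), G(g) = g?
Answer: -4557/272 ≈ -16.754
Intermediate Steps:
U(o) = -¼ (U(o) = 1/(-4) = -¼)
F = 651/272 (F = 311/272 - 5/(-4) = 311*(1/272) - 5*(-¼) = 311/272 + 5/4 = 651/272 ≈ 2.3934)
L(0, U(X(2)))*F = -7*651/272 = -4557/272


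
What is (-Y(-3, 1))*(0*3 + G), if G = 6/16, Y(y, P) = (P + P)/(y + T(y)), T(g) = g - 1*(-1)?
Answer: 3/20 ≈ 0.15000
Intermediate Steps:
T(g) = 1 + g (T(g) = g + 1 = 1 + g)
Y(y, P) = 2*P/(1 + 2*y) (Y(y, P) = (P + P)/(y + (1 + y)) = (2*P)/(1 + 2*y) = 2*P/(1 + 2*y))
G = 3/8 (G = 6*(1/16) = 3/8 ≈ 0.37500)
(-Y(-3, 1))*(0*3 + G) = (-2/(1 + 2*(-3)))*(0*3 + 3/8) = (-2/(1 - 6))*(0 + 3/8) = -2/(-5)*(3/8) = -2*(-1)/5*(3/8) = -1*(-2/5)*(3/8) = (2/5)*(3/8) = 3/20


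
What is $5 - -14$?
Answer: $19$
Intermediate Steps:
$5 - -14 = 5 + 14 = 19$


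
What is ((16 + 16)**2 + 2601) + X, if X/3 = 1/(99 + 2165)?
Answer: 8207003/2264 ≈ 3625.0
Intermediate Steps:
X = 3/2264 (X = 3/(99 + 2165) = 3/2264 ≈ 0.0013251)
((16 + 16)**2 + 2601) + X = ((16 + 16)**2 + 2601) + 3/2264 = (32**2 + 2601) + 3/2264 = (1024 + 2601) + 3/2264 = 3625 + 3/2264 = 8207003/2264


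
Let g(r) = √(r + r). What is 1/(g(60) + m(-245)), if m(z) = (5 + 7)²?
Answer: 6/859 - √30/10308 ≈ 0.0064535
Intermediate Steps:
m(z) = 144 (m(z) = 12² = 144)
g(r) = √2*√r (g(r) = √(2*r) = √2*√r)
1/(g(60) + m(-245)) = 1/(√2*√60 + 144) = 1/(√2*(2*√15) + 144) = 1/(2*√30 + 144) = 1/(144 + 2*√30)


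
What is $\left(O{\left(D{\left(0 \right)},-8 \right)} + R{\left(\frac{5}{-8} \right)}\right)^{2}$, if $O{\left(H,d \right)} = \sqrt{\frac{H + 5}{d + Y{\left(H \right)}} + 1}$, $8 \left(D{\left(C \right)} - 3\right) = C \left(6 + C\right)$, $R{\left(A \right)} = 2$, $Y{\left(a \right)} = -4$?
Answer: $\frac{\left(6 + \sqrt{3}\right)^{2}}{9} \approx 6.6427$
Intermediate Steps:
$D{\left(C \right)} = 3 + \frac{C \left(6 + C\right)}{8}$
$O{\left(H,d \right)} = \sqrt{1 + \frac{5 + H}{-4 + d}}$ ($O{\left(H,d \right)} = \sqrt{\frac{H + 5}{d - 4} + 1} = \sqrt{\frac{5 + H}{-4 + d} + 1} = \sqrt{1 + \frac{5 + H}{-4 + d}}$)
$\left(O{\left(D{\left(0 \right)},-8 \right)} + R{\left(\frac{5}{-8} \right)}\right)^{2} = \left(\sqrt{\frac{1 + \left(3 + \frac{0^{2}}{8} + \frac{3}{4} \cdot 0\right) - 8}{-4 - 8}} + 2\right)^{2} = \left(\sqrt{\frac{1 + \left(3 + \frac{1}{8} \cdot 0 + 0\right) - 8}{-12}} + 2\right)^{2} = \left(\sqrt{- \frac{1 + \left(3 + 0 + 0\right) - 8}{12}} + 2\right)^{2} = \left(\sqrt{- \frac{1 + 3 - 8}{12}} + 2\right)^{2} = \left(\sqrt{\left(- \frac{1}{12}\right) \left(-4\right)} + 2\right)^{2} = \left(\sqrt{\frac{1}{3}} + 2\right)^{2} = \left(\frac{\sqrt{3}}{3} + 2\right)^{2} = \left(2 + \frac{\sqrt{3}}{3}\right)^{2}$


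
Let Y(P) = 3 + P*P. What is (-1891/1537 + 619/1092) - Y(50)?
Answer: -4202158781/1678404 ≈ -2503.7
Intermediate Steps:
Y(P) = 3 + P²
(-1891/1537 + 619/1092) - Y(50) = (-1891/1537 + 619/1092) - (3 + 50²) = (-1891*1/1537 + 619*(1/1092)) - (3 + 2500) = (-1891/1537 + 619/1092) - 1*2503 = -1113569/1678404 - 2503 = -4202158781/1678404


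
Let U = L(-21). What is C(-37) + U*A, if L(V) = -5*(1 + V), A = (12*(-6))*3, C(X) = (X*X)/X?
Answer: -21637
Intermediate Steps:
C(X) = X (C(X) = X**2/X = X)
A = -216 (A = -72*3 = -216)
L(V) = -5 - 5*V
U = 100 (U = -5 - 5*(-21) = -5 + 105 = 100)
C(-37) + U*A = -37 + 100*(-216) = -37 - 21600 = -21637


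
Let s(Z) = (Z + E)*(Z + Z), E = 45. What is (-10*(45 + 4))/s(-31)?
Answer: 35/62 ≈ 0.56452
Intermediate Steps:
s(Z) = 2*Z*(45 + Z) (s(Z) = (Z + 45)*(Z + Z) = (45 + Z)*(2*Z) = 2*Z*(45 + Z))
(-10*(45 + 4))/s(-31) = (-10*(45 + 4))/((2*(-31)*(45 - 31))) = (-10*49)/((2*(-31)*14)) = -490/(-868) = -490*(-1/868) = 35/62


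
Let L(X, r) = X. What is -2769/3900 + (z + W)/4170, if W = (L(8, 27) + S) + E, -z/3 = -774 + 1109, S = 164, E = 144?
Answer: -36497/41700 ≈ -0.87523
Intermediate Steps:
z = -1005 (z = -3*(-774 + 1109) = -3*335 = -1005)
W = 316 (W = (8 + 164) + 144 = 172 + 144 = 316)
-2769/3900 + (z + W)/4170 = -2769/3900 + (-1005 + 316)/4170 = -2769*1/3900 - 689*1/4170 = -71/100 - 689/4170 = -36497/41700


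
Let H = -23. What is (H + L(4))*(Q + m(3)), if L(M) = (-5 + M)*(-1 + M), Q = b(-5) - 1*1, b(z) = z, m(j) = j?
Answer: 78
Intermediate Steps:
Q = -6 (Q = -5 - 1*1 = -5 - 1 = -6)
L(M) = (-1 + M)*(-5 + M)
(H + L(4))*(Q + m(3)) = (-23 + (5 + 4**2 - 6*4))*(-6 + 3) = (-23 + (5 + 16 - 24))*(-3) = (-23 - 3)*(-3) = -26*(-3) = 78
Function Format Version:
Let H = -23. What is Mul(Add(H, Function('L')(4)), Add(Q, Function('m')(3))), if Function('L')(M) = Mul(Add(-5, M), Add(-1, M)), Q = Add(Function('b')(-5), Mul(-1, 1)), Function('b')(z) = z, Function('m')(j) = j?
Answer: 78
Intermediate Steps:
Q = -6 (Q = Add(-5, Mul(-1, 1)) = Add(-5, -1) = -6)
Function('L')(M) = Mul(Add(-1, M), Add(-5, M))
Mul(Add(H, Function('L')(4)), Add(Q, Function('m')(3))) = Mul(Add(-23, Add(5, Pow(4, 2), Mul(-6, 4))), Add(-6, 3)) = Mul(Add(-23, Add(5, 16, -24)), -3) = Mul(Add(-23, -3), -3) = Mul(-26, -3) = 78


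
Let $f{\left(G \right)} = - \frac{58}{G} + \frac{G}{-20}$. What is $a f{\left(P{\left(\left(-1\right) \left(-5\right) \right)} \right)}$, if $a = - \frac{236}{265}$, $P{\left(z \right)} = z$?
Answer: $\frac{13983}{1325} \approx 10.553$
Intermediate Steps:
$f{\left(G \right)} = - \frac{58}{G} - \frac{G}{20}$ ($f{\left(G \right)} = - \frac{58}{G} + G \left(- \frac{1}{20}\right) = - \frac{58}{G} - \frac{G}{20}$)
$a = - \frac{236}{265}$ ($a = \left(-236\right) \frac{1}{265} = - \frac{236}{265} \approx -0.89057$)
$a f{\left(P{\left(\left(-1\right) \left(-5\right) \right)} \right)} = - \frac{236 \left(- \frac{58}{\left(-1\right) \left(-5\right)} - \frac{\left(-1\right) \left(-5\right)}{20}\right)}{265} = - \frac{236 \left(- \frac{58}{5} - \frac{1}{4}\right)}{265} = \left(- \frac{236}{265}\right) \left(- \frac{237}{20}\right) = \frac{13983}{1325}$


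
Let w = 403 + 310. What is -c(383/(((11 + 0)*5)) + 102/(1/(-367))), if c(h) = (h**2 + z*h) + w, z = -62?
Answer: -4244390326664/3025 ≈ -1.4031e+9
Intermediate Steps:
w = 713
c(h) = 713 + h**2 - 62*h (c(h) = (h**2 - 62*h) + 713 = 713 + h**2 - 62*h)
-c(383/(((11 + 0)*5)) + 102/(1/(-367))) = -(713 + (383/(((11 + 0)*5)) + 102/(1/(-367)))**2 - 62*(383/(((11 + 0)*5)) + 102/(1/(-367)))) = -(713 + (383/((11*5)) + 102/(-1/367))**2 - 62*(383/((11*5)) + 102/(-1/367))) = -(713 + (383/55 + 102*(-367))**2 - 62*(383/55 + 102*(-367))) = -(713 + (383*(1/55) - 37434)**2 - 62*(383*(1/55) - 37434)) = -(713 + (383/55 - 37434)**2 - 62*(383/55 - 37434)) = -(713 + (-2058487/55)**2 - 62*(-2058487/55)) = -(713 + 4237368729169/3025 + 127626194/55) = -1*4244390326664/3025 = -4244390326664/3025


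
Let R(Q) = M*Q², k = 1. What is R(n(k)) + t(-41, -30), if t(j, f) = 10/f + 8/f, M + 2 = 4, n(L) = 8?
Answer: 637/5 ≈ 127.40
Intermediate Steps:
M = 2 (M = -2 + 4 = 2)
t(j, f) = 18/f
R(Q) = 2*Q²
R(n(k)) + t(-41, -30) = 2*8² + 18/(-30) = 2*64 + 18*(-1/30) = 128 - ⅗ = 637/5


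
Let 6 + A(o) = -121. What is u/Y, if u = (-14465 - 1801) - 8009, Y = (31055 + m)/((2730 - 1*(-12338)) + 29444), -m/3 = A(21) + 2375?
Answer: -1080528800/24311 ≈ -44446.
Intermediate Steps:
A(o) = -127 (A(o) = -6 - 121 = -127)
m = -6744 (m = -3*(-127 + 2375) = -3*2248 = -6744)
Y = 24311/44512 (Y = (31055 - 6744)/((2730 - 1*(-12338)) + 29444) = 24311/((2730 + 12338) + 29444) = 24311/(15068 + 29444) = 24311/44512 ≈ 0.54617)
u = -24275 (u = -16266 - 8009 = -24275)
u/Y = -24275/24311/44512 = -24275*44512/24311 = -1080528800/24311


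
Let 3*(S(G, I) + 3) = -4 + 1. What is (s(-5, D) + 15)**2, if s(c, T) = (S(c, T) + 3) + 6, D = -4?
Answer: 400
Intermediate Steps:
S(G, I) = -4 (S(G, I) = -3 + (-4 + 1)/3 = -3 + (1/3)*(-3) = -3 - 1 = -4)
s(c, T) = 5 (s(c, T) = (-4 + 3) + 6 = -1 + 6 = 5)
(s(-5, D) + 15)**2 = (5 + 15)**2 = 20**2 = 400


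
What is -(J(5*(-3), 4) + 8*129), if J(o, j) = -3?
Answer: -1029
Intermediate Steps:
-(J(5*(-3), 4) + 8*129) = -(-3 + 8*129) = -(-3 + 1032) = -1*1029 = -1029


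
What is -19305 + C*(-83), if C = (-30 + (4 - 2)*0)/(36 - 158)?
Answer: -1178850/61 ≈ -19325.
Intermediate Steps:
C = 15/61 (C = (-30 + 2*0)/(-122) = (-30 + 0)*(-1/122) = -30*(-1/122) = 15/61 ≈ 0.24590)
-19305 + C*(-83) = -19305 + (15/61)*(-83) = -19305 - 1245/61 = -1178850/61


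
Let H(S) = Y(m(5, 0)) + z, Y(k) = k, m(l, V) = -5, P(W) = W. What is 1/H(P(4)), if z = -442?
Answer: -1/447 ≈ -0.0022371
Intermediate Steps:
H(S) = -447 (H(S) = -5 - 442 = -447)
1/H(P(4)) = 1/(-447) = -1/447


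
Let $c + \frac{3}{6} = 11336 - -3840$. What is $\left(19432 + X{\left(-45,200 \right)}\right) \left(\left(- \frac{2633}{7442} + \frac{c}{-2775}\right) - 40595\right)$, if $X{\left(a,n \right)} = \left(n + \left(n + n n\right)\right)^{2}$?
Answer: $- \frac{228088891574006936512}{3441925} \approx -6.6268 \cdot 10^{13}$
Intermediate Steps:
$X{\left(a,n \right)} = \left(n^{2} + 2 n\right)^{2}$ ($X{\left(a,n \right)} = \left(n + \left(n + n^{2}\right)\right)^{2} = \left(n^{2} + 2 n\right)^{2}$)
$c = \frac{30351}{2}$ ($c = - \frac{1}{2} + \left(11336 - -3840\right) = - \frac{1}{2} + \left(11336 + 3840\right) = - \frac{1}{2} + 15176 = \frac{30351}{2} \approx 15176.0$)
$\left(19432 + X{\left(-45,200 \right)}\right) \left(\left(- \frac{2633}{7442} + \frac{c}{-2775}\right) - 40595\right) = \left(19432 + 200^{2} \left(2 + 200\right)^{2}\right) \left(\left(- \frac{2633}{7442} + \frac{30351}{2 \left(-2775\right)}\right) - 40595\right) = \left(19432 + 40000 \cdot 202^{2}\right) \left(\left(\left(-2633\right) \frac{1}{7442} + \frac{30351}{2} \left(- \frac{1}{2775}\right)\right) - 40595\right) = \left(19432 + 40000 \cdot 40804\right) \left(\left(- \frac{2633}{7442} - \frac{10117}{1850}\right) - 40595\right) = \left(19432 + 1632160000\right) \left(- \frac{20040441}{3441925} - 40595\right) = 1632179432 \left(- \frac{139744985816}{3441925}\right) = - \frac{228088891574006936512}{3441925}$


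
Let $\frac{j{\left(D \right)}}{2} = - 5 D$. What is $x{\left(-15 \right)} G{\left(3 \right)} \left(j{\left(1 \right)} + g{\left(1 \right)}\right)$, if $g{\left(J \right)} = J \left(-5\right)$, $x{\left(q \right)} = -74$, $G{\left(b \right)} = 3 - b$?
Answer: $0$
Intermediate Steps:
$j{\left(D \right)} = - 10 D$ ($j{\left(D \right)} = 2 \left(- 5 D\right) = - 10 D$)
$g{\left(J \right)} = - 5 J$
$x{\left(-15 \right)} G{\left(3 \right)} \left(j{\left(1 \right)} + g{\left(1 \right)}\right) = - 74 \left(3 - 3\right) \left(\left(-10\right) 1 - 5\right) = - 74 \left(3 - 3\right) \left(-10 - 5\right) = - 74 \cdot 0 \left(-15\right) = \left(-74\right) 0 = 0$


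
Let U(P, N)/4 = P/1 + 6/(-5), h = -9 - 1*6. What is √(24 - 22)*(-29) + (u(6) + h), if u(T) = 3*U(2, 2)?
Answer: -27/5 - 29*√2 ≈ -46.412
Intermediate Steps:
h = -15 (h = -9 - 6 = -15)
U(P, N) = -24/5 + 4*P (U(P, N) = 4*(P/1 + 6/(-5)) = 4*(P*1 + 6*(-⅕)) = 4*(P - 6/5) = 4*(-6/5 + P) = -24/5 + 4*P)
u(T) = 48/5 (u(T) = 3*(-24/5 + 4*2) = 3*(-24/5 + 8) = 3*(16/5) = 48/5)
√(24 - 22)*(-29) + (u(6) + h) = √(24 - 22)*(-29) + (48/5 - 15) = √2*(-29) - 27/5 = -29*√2 - 27/5 = -27/5 - 29*√2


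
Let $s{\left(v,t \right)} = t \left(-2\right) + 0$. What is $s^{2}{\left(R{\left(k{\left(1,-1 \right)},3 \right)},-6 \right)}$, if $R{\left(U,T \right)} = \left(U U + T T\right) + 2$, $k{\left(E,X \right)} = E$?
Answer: $144$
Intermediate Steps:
$R{\left(U,T \right)} = 2 + T^{2} + U^{2}$ ($R{\left(U,T \right)} = \left(U^{2} + T^{2}\right) + 2 = \left(T^{2} + U^{2}\right) + 2 = 2 + T^{2} + U^{2}$)
$s{\left(v,t \right)} = - 2 t$ ($s{\left(v,t \right)} = - 2 t + 0 = - 2 t$)
$s^{2}{\left(R{\left(k{\left(1,-1 \right)},3 \right)},-6 \right)} = \left(\left(-2\right) \left(-6\right)\right)^{2} = 12^{2} = 144$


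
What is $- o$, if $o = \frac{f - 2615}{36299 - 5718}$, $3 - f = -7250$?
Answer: $- \frac{4638}{30581} \approx -0.15166$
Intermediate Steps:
$f = 7253$ ($f = 3 - -7250 = 3 + 7250 = 7253$)
$o = \frac{4638}{30581}$ ($o = \frac{7253 - 2615}{36299 - 5718} = \frac{4638}{30581} \approx 0.15166$)
$- o = \left(-1\right) \frac{4638}{30581} = - \frac{4638}{30581}$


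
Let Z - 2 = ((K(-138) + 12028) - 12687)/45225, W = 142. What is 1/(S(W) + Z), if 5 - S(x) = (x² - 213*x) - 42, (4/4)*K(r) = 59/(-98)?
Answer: 1477350/14967011303 ≈ 9.8707e-5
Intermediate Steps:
K(r) = -59/98 (K(r) = 59/(-98) = 59*(-1/98) = -59/98)
S(x) = 47 - x² + 213*x (S(x) = 5 - ((x² - 213*x) - 42) = 5 - (-42 + x² - 213*x) = 5 + (42 - x² + 213*x) = 47 - x² + 213*x)
Z = 2933153/1477350 (Z = 2 + ((-59/98 + 12028) - 12687)/45225 = 2 + (1178685/98 - 12687)*(1/45225) = 2 - 64641/98*1/45225 = 2 - 21547/1477350 = 2933153/1477350 ≈ 1.9854)
1/(S(W) + Z) = 1/((47 - 1*142² + 213*142) + 2933153/1477350) = 1/((47 - 1*20164 + 30246) + 2933153/1477350) = 1/((47 - 20164 + 30246) + 2933153/1477350) = 1/(10129 + 2933153/1477350) = 1/(14967011303/1477350) = 1477350/14967011303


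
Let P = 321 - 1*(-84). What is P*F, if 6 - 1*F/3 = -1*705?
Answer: 863865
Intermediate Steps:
F = 2133 (F = 18 - (-3)*705 = 18 - 3*(-705) = 18 + 2115 = 2133)
P = 405 (P = 321 + 84 = 405)
P*F = 405*2133 = 863865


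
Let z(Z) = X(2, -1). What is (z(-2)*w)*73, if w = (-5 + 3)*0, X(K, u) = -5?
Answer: 0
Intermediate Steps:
z(Z) = -5
w = 0 (w = -2*0 = 0)
(z(-2)*w)*73 = -5*0*73 = 0*73 = 0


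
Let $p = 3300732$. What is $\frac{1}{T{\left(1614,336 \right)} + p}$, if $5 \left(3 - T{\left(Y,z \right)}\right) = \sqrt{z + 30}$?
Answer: $\frac{27506125}{90790429501753} + \frac{5 \sqrt{366}}{272371288505259} \approx 3.0296 \cdot 10^{-7}$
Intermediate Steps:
$T{\left(Y,z \right)} = 3 - \frac{\sqrt{30 + z}}{5}$ ($T{\left(Y,z \right)} = 3 - \frac{\sqrt{z + 30}}{5} = 3 - \frac{\sqrt{30 + z}}{5}$)
$\frac{1}{T{\left(1614,336 \right)} + p} = \frac{1}{\left(3 - \frac{\sqrt{30 + 336}}{5}\right) + 3300732} = \frac{1}{\left(3 - \frac{\sqrt{366}}{5}\right) + 3300732} = \frac{1}{3300735 - \frac{\sqrt{366}}{5}}$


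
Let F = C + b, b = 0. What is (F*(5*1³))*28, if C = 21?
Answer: 2940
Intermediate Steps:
F = 21 (F = 21 + 0 = 21)
(F*(5*1³))*28 = (21*(5*1³))*28 = (21*(5*1))*28 = (21*5)*28 = 105*28 = 2940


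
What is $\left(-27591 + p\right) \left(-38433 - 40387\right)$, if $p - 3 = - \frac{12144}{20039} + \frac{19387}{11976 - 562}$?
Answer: $\frac{248669984263251110}{114362573} \approx 2.1744 \cdot 10^{9}$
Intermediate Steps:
$p = \frac{936059915}{228725146}$ ($p = 3 + \left(- \frac{12144}{20039} + \frac{19387}{11976 - 562}\right) = 3 + \left(\left(-12144\right) \frac{1}{20039} + \frac{19387}{11414}\right) = 3 + \left(- \frac{12144}{20039} + 19387 \cdot \frac{1}{11414}\right) = 3 + \left(- \frac{12144}{20039} + \frac{19387}{11414}\right) = 3 + \frac{249884477}{228725146} = \frac{936059915}{228725146} \approx 4.0925$)
$\left(-27591 + p\right) \left(-38433 - 40387\right) = \left(-27591 + \frac{936059915}{228725146}\right) \left(-38433 - 40387\right) = \left(- \frac{6309819443371}{228725146}\right) \left(-78820\right) = \frac{248669984263251110}{114362573}$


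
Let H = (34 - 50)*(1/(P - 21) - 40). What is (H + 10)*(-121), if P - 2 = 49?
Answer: -1178782/15 ≈ -78586.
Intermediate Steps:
P = 51 (P = 2 + 49 = 51)
H = 9592/15 (H = (34 - 50)*(1/(51 - 21) - 40) = -16*(1/30 - 40) = -16*(-1199/30) = 9592/15 ≈ 639.47)
(H + 10)*(-121) = (9592/15 + 10)*(-121) = (9742/15)*(-121) = -1178782/15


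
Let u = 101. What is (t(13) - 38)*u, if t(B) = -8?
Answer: -4646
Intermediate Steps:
(t(13) - 38)*u = (-8 - 38)*101 = -46*101 = -4646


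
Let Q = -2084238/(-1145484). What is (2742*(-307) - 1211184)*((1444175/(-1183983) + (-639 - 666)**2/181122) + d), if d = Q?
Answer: -7784298538821689716268/379079844103133 ≈ -2.0535e+7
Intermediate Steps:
Q = 115791/63638 (Q = -2084238*(-1/1145484) = 115791/63638 ≈ 1.8195)
d = 115791/63638 ≈ 1.8195
(2742*(-307) - 1211184)*((1444175/(-1183983) + (-639 - 666)**2/181122) + d) = (2742*(-307) - 1211184)*((1444175/(-1183983) + (-639 - 666)**2/181122) + 115791/63638) = (-841794 - 1211184)*((1444175*(-1/1183983) + (-1305)**2*(1/181122)) + 115791/63638) = -2052978*((-1444175/1183983 + 1703025*(1/181122)) + 115791/63638) = -2052978*((-1444175/1183983 + 567675/60374) + 115791/63638) = -2052978*(584926928075/71481789642 + 115791/63638) = -2052978*11375131938318418/1137239532309399 = -7784298538821689716268/379079844103133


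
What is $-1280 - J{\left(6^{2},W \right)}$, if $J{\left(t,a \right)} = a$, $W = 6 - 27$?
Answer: $-1259$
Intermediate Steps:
$W = -21$
$-1280 - J{\left(6^{2},W \right)} = -1280 - -21 = -1280 + 21 = -1259$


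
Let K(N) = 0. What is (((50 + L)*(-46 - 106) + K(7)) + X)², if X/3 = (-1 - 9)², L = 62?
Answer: 279692176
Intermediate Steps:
X = 300 (X = 3*(-1 - 9)² = 3*(-10)² = 3*100 = 300)
(((50 + L)*(-46 - 106) + K(7)) + X)² = (((50 + 62)*(-46 - 106) + 0) + 300)² = ((112*(-152) + 0) + 300)² = ((-17024 + 0) + 300)² = (-17024 + 300)² = (-16724)² = 279692176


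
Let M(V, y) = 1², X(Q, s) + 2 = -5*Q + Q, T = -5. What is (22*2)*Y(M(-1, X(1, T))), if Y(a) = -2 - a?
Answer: -132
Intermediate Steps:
X(Q, s) = -2 - 4*Q (X(Q, s) = -2 + (-5*Q + Q) = -2 - 4*Q)
M(V, y) = 1
(22*2)*Y(M(-1, X(1, T))) = (22*2)*(-2 - 1*1) = 44*(-2 - 1) = 44*(-3) = -132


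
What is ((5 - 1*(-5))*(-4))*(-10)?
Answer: 400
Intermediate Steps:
((5 - 1*(-5))*(-4))*(-10) = ((5 + 5)*(-4))*(-10) = (10*(-4))*(-10) = -40*(-10) = 400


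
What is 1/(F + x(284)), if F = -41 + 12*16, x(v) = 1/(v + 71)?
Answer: 355/53606 ≈ 0.0066224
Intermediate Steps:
x(v) = 1/(71 + v)
F = 151 (F = -41 + 192 = 151)
1/(F + x(284)) = 1/(151 + 1/(71 + 284)) = 1/(151 + 1/355) = 1/(53606/355) = 355/53606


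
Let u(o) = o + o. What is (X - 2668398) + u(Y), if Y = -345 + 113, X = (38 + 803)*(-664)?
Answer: -3227286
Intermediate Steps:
X = -558424 (X = 841*(-664) = -558424)
Y = -232
u(o) = 2*o
(X - 2668398) + u(Y) = (-558424 - 2668398) + 2*(-232) = -3226822 - 464 = -3227286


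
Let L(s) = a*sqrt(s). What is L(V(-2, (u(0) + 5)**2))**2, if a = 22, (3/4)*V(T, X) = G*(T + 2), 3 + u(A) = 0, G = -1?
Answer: 0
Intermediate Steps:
u(A) = -3 (u(A) = -3 + 0 = -3)
V(T, X) = -8/3 - 4*T/3 (V(T, X) = 4*(-(T + 2))/3 = 4*(-(2 + T))/3 = 4*(-2 - T)/3 = -8/3 - 4*T/3)
L(s) = 22*sqrt(s)
L(V(-2, (u(0) + 5)**2))**2 = (22*sqrt(-8/3 - 4/3*(-2)))**2 = (22*sqrt(-8/3 + 8/3))**2 = (22*sqrt(0))**2 = (22*0)**2 = 0**2 = 0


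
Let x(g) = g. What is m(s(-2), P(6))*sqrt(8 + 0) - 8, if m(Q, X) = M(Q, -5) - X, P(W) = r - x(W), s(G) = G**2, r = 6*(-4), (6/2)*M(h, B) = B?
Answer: -8 + 170*sqrt(2)/3 ≈ 72.139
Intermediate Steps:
M(h, B) = B/3
r = -24
P(W) = -24 - W
m(Q, X) = -5/3 - X (m(Q, X) = (1/3)*(-5) - X = -5/3 - X)
m(s(-2), P(6))*sqrt(8 + 0) - 8 = (-5/3 - (-24 - 1*6))*sqrt(8 + 0) - 8 = (-5/3 - (-24 - 6))*sqrt(8) - 8 = (-5/3 - 1*(-30))*(2*sqrt(2)) - 8 = (-5/3 + 30)*(2*sqrt(2)) - 8 = 85*(2*sqrt(2))/3 - 8 = 170*sqrt(2)/3 - 8 = -8 + 170*sqrt(2)/3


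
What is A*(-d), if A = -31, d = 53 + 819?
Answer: 27032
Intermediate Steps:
d = 872
A*(-d) = -(-31)*872 = -31*(-872) = 27032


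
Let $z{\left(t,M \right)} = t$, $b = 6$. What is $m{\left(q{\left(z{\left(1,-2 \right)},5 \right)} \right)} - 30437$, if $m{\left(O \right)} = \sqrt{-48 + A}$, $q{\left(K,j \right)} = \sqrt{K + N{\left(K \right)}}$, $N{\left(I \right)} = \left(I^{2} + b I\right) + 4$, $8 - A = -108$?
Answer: $-30437 + 2 \sqrt{17} \approx -30429.0$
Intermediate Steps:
$A = 116$ ($A = 8 - -108 = 8 + 108 = 116$)
$N{\left(I \right)} = 4 + I^{2} + 6 I$ ($N{\left(I \right)} = \left(I^{2} + 6 I\right) + 4 = 4 + I^{2} + 6 I$)
$q{\left(K,j \right)} = \sqrt{4 + K^{2} + 7 K}$ ($q{\left(K,j \right)} = \sqrt{K + \left(4 + K^{2} + 6 K\right)} = \sqrt{4 + K^{2} + 7 K}$)
$m{\left(O \right)} = 2 \sqrt{17}$ ($m{\left(O \right)} = \sqrt{-48 + 116} = \sqrt{68} = 2 \sqrt{17}$)
$m{\left(q{\left(z{\left(1,-2 \right)},5 \right)} \right)} - 30437 = 2 \sqrt{17} - 30437 = -30437 + 2 \sqrt{17}$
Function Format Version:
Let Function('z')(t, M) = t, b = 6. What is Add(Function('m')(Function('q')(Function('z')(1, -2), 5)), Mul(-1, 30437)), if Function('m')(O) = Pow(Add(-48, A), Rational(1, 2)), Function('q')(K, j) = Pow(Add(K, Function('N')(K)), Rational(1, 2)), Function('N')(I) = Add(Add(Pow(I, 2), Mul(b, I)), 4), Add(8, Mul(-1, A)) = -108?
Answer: Add(-30437, Mul(2, Pow(17, Rational(1, 2)))) ≈ -30429.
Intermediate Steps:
A = 116 (A = Add(8, Mul(-1, -108)) = Add(8, 108) = 116)
Function('N')(I) = Add(4, Pow(I, 2), Mul(6, I)) (Function('N')(I) = Add(Add(Pow(I, 2), Mul(6, I)), 4) = Add(4, Pow(I, 2), Mul(6, I)))
Function('q')(K, j) = Pow(Add(4, Pow(K, 2), Mul(7, K)), Rational(1, 2)) (Function('q')(K, j) = Pow(Add(K, Add(4, Pow(K, 2), Mul(6, K))), Rational(1, 2)) = Pow(Add(4, Pow(K, 2), Mul(7, K)), Rational(1, 2)))
Function('m')(O) = Mul(2, Pow(17, Rational(1, 2))) (Function('m')(O) = Pow(Add(-48, 116), Rational(1, 2)) = Pow(68, Rational(1, 2)) = Mul(2, Pow(17, Rational(1, 2))))
Add(Function('m')(Function('q')(Function('z')(1, -2), 5)), Mul(-1, 30437)) = Add(Mul(2, Pow(17, Rational(1, 2))), Mul(-1, 30437)) = Add(Mul(2, Pow(17, Rational(1, 2))), -30437) = Add(-30437, Mul(2, Pow(17, Rational(1, 2))))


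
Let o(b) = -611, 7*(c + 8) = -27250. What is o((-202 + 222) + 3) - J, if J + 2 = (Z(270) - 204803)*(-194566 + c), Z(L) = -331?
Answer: -284986106175/7 ≈ -4.0712e+10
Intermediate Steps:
c = -27306/7 (c = -8 + (⅐)*(-27250) = -8 - 27250/7 = -27306/7 ≈ -3900.9)
J = 284986101898/7 (J = -2 + (-331 - 204803)*(-194566 - 27306/7) = -2 - 205134*(-1389268/7) = -2 + 284986101912/7 = 284986101898/7 ≈ 4.0712e+10)
o((-202 + 222) + 3) - J = -611 - 1*284986101898/7 = -611 - 284986101898/7 = -284986106175/7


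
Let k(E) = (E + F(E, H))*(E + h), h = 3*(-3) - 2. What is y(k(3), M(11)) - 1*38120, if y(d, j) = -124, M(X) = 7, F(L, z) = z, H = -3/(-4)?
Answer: -38244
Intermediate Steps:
H = ¾ (H = -3*(-¼) = ¾ ≈ 0.75000)
h = -11 (h = -9 - 2 = -11)
k(E) = (-11 + E)*(¾ + E) (k(E) = (E + ¾)*(E - 11) = (¾ + E)*(-11 + E) = (-11 + E)*(¾ + E))
y(k(3), M(11)) - 1*38120 = -124 - 1*38120 = -124 - 38120 = -38244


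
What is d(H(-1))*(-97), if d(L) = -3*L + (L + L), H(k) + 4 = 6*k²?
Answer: 194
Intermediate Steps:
H(k) = -4 + 6*k²
d(L) = -L (d(L) = -3*L + 2*L = -L)
d(H(-1))*(-97) = -(-4 + 6*(-1)²)*(-97) = -(-4 + 6*1)*(-97) = -(-4 + 6)*(-97) = -1*2*(-97) = -2*(-97) = 194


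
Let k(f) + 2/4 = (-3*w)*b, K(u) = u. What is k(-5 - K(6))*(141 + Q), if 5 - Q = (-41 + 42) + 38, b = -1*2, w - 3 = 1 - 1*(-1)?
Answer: 6313/2 ≈ 3156.5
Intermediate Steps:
w = 5 (w = 3 + (1 - 1*(-1)) = 3 + (1 + 1) = 3 + 2 = 5)
b = -2
k(f) = 59/2 (k(f) = -½ - 3*5*(-2) = -½ - 15*(-2) = -½ + 30 = 59/2)
Q = -34 (Q = 5 - ((-41 + 42) + 38) = 5 - (1 + 38) = 5 - 1*39 = 5 - 39 = -34)
k(-5 - K(6))*(141 + Q) = 59*(141 - 34)/2 = (59/2)*107 = 6313/2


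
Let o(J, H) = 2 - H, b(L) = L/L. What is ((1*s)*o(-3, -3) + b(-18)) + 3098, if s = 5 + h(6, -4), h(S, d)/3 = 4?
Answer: 3184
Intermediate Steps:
b(L) = 1
h(S, d) = 12 (h(S, d) = 3*4 = 12)
s = 17 (s = 5 + 12 = 17)
((1*s)*o(-3, -3) + b(-18)) + 3098 = ((1*17)*(2 - 1*(-3)) + 1) + 3098 = (17*(2 + 3) + 1) + 3098 = (17*5 + 1) + 3098 = (85 + 1) + 3098 = 86 + 3098 = 3184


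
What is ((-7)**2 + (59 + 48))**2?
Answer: 24336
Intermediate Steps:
((-7)**2 + (59 + 48))**2 = (49 + 107)**2 = 156**2 = 24336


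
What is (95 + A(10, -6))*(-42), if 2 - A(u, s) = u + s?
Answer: -3906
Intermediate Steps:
A(u, s) = 2 - s - u (A(u, s) = 2 - (u + s) = 2 - (s + u) = 2 + (-s - u) = 2 - s - u)
(95 + A(10, -6))*(-42) = (95 + (2 - 1*(-6) - 1*10))*(-42) = (95 + (2 + 6 - 10))*(-42) = (95 - 2)*(-42) = 93*(-42) = -3906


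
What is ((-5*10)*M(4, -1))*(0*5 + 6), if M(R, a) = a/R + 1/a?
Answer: 375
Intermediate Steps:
M(R, a) = 1/a + a/R (M(R, a) = a/R + 1/a = 1/a + a/R)
((-5*10)*M(4, -1))*(0*5 + 6) = ((-5*10)*(1/(-1) - 1/4))*(0*5 + 6) = (-50*(-1 - 1*¼))*(0 + 6) = -50*(-1 - ¼)*6 = -50*(-5/4)*6 = (125/2)*6 = 375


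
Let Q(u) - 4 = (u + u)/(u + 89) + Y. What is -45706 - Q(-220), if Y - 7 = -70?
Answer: -5980197/131 ≈ -45650.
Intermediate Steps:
Y = -63 (Y = 7 - 70 = -63)
Q(u) = -59 + 2*u/(89 + u) (Q(u) = 4 + ((u + u)/(u + 89) - 63) = 4 + ((2*u)/(89 + u) - 63) = 4 + (2*u/(89 + u) - 63) = 4 + (-63 + 2*u/(89 + u)) = -59 + 2*u/(89 + u))
-45706 - Q(-220) = -45706 - (-5251 - 57*(-220))/(89 - 220) = -45706 - (-5251 + 12540)/(-131) = -45706 - (-1)*7289/131 = -45706 - 1*(-7289/131) = -45706 + 7289/131 = -5980197/131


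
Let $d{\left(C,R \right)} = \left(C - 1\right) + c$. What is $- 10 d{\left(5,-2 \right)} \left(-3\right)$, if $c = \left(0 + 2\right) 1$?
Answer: $180$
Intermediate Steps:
$c = 2$ ($c = 2 \cdot 1 = 2$)
$d{\left(C,R \right)} = 1 + C$ ($d{\left(C,R \right)} = \left(C - 1\right) + 2 = \left(-1 + C\right) + 2 = 1 + C$)
$- 10 d{\left(5,-2 \right)} \left(-3\right) = - 10 \left(1 + 5\right) \left(-3\right) = \left(-10\right) 6 \left(-3\right) = \left(-60\right) \left(-3\right) = 180$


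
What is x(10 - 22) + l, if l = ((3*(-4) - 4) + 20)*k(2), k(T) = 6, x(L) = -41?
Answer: -17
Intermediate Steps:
l = 24 (l = ((3*(-4) - 4) + 20)*6 = ((-12 - 4) + 20)*6 = (-16 + 20)*6 = 4*6 = 24)
x(10 - 22) + l = -41 + 24 = -17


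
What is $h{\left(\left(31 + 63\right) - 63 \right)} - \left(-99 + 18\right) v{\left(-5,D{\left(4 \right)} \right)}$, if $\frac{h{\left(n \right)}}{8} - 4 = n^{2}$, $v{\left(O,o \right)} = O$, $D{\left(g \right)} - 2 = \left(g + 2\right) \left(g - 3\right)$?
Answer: $7315$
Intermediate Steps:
$D{\left(g \right)} = 2 + \left(-3 + g\right) \left(2 + g\right)$ ($D{\left(g \right)} = 2 + \left(g + 2\right) \left(g - 3\right) = 2 + \left(2 + g\right) \left(-3 + g\right) = 2 + \left(-3 + g\right) \left(2 + g\right)$)
$h{\left(n \right)} = 32 + 8 n^{2}$
$h{\left(\left(31 + 63\right) - 63 \right)} - \left(-99 + 18\right) v{\left(-5,D{\left(4 \right)} \right)} = \left(32 + 8 \left(\left(31 + 63\right) - 63\right)^{2}\right) - \left(-99 + 18\right) \left(-5\right) = \left(32 + 8 \left(94 - 63\right)^{2}\right) - \left(-81\right) \left(-5\right) = \left(32 + 8 \cdot 31^{2}\right) - 405 = \left(32 + 8 \cdot 961\right) - 405 = \left(32 + 7688\right) - 405 = 7720 - 405 = 7315$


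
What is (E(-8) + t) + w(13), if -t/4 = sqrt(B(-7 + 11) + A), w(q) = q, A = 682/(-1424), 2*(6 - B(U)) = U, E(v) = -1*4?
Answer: 9 - sqrt(446246)/89 ≈ 1.4942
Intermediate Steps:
E(v) = -4
B(U) = 6 - U/2
A = -341/712 (A = 682*(-1/1424) = -341/712 ≈ -0.47893)
t = -sqrt(446246)/89 (t = -4*sqrt((6 - (-7 + 11)/2) - 341/712) = -4*sqrt((6 - 1/2*4) - 341/712) = -4*sqrt((6 - 2) - 341/712) = -4*sqrt(4 - 341/712) = -sqrt(446246)/89 ≈ -7.5058)
(E(-8) + t) + w(13) = (-4 - sqrt(446246)/89) + 13 = 9 - sqrt(446246)/89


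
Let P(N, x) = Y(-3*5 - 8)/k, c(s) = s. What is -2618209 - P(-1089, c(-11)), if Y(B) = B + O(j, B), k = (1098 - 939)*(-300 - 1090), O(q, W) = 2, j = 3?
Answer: -192883457037/73670 ≈ -2.6182e+6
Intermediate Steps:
k = -221010 (k = 159*(-1390) = -221010)
Y(B) = 2 + B (Y(B) = B + 2 = 2 + B)
P(N, x) = 7/73670 (P(N, x) = (2 + (-3*5 - 8))/(-221010) = (2 + (-15 - 8))*(-1/221010) = (2 - 23)*(-1/221010) = -21*(-1/221010) = 7/73670)
-2618209 - P(-1089, c(-11)) = -2618209 - 1*7/73670 = -2618209 - 7/73670 = -192883457037/73670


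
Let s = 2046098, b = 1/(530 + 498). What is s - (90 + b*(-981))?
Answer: 2103297205/1028 ≈ 2.0460e+6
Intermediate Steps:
b = 1/1028 ≈ 0.00097276
s - (90 + b*(-981)) = 2046098 - (90 + (1/1028)*(-981)) = 2046098 - (90 - 981/1028) = 2046098 - 1*91539/1028 = 2046098 - 91539/1028 = 2103297205/1028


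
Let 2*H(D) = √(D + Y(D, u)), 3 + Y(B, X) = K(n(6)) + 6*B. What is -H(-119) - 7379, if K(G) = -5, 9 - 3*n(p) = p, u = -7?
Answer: -7379 - 29*I/2 ≈ -7379.0 - 14.5*I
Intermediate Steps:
n(p) = 3 - p/3
Y(B, X) = -8 + 6*B (Y(B, X) = -3 + (-5 + 6*B) = -8 + 6*B)
H(D) = √(-8 + 7*D)/2 (H(D) = √(D + (-8 + 6*D))/2 = √(-8 + 7*D)/2)
-H(-119) - 7379 = -√(-8 + 7*(-119))/2 - 7379 = -√(-8 - 833)/2 - 7379 = -√(-841)/2 - 7379 = -29*I/2 - 7379 = -7379 - 29*I/2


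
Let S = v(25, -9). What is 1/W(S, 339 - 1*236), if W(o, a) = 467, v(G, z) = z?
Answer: 1/467 ≈ 0.0021413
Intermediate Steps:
S = -9
1/W(S, 339 - 1*236) = 1/467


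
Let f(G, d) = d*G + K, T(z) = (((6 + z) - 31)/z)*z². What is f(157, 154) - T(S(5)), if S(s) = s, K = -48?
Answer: 24230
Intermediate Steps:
T(z) = z*(-25 + z) (T(z) = ((-25 + z)/z)*z² = z*(-25 + z))
f(G, d) = -48 + G*d (f(G, d) = d*G - 48 = G*d - 48 = -48 + G*d)
f(157, 154) - T(S(5)) = (-48 + 157*154) - 5*(-25 + 5) = (-48 + 24178) - 5*(-20) = 24130 - 1*(-100) = 24130 + 100 = 24230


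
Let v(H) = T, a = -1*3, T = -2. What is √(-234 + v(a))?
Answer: 2*I*√59 ≈ 15.362*I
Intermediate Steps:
a = -3
v(H) = -2
√(-234 + v(a)) = √(-234 - 2) = √(-236) = 2*I*√59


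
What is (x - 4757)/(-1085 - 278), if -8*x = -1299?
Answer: 36757/10904 ≈ 3.3710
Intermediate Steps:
x = 1299/8 (x = -⅛*(-1299) = 1299/8 ≈ 162.38)
(x - 4757)/(-1085 - 278) = (1299/8 - 4757)/(-1085 - 278) = -36757/8/(-1363) = -36757/8*(-1/1363) = 36757/10904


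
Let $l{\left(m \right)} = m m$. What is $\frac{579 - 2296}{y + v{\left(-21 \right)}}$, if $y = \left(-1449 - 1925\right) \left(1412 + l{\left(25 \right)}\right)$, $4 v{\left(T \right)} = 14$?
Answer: $\frac{3434}{13745669} \approx 0.00024982$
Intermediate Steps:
$l{\left(m \right)} = m^{2}$
$v{\left(T \right)} = \frac{7}{2}$ ($v{\left(T \right)} = \frac{1}{4} \cdot 14 = \frac{7}{2}$)
$y = -6872838$ ($y = \left(-1449 - 1925\right) \left(1412 + 25^{2}\right) = \left(-1449 - 1925\right) \left(1412 + 625\right) = \left(-3374\right) 2037 = -6872838$)
$\frac{579 - 2296}{y + v{\left(-21 \right)}} = \frac{579 - 2296}{-6872838 + \frac{7}{2}} = - \frac{1717}{- \frac{13745669}{2}} = \left(-1717\right) \left(- \frac{2}{13745669}\right) = \frac{3434}{13745669}$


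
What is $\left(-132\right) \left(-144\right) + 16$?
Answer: $19024$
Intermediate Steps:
$\left(-132\right) \left(-144\right) + 16 = 19008 + 16 = 19024$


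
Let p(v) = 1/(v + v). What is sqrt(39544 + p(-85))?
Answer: sqrt(1142821430)/170 ≈ 198.86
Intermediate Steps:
p(v) = 1/(2*v)
sqrt(39544 + p(-85)) = sqrt(39544 + (1/2)/(-85)) = sqrt(39544 + (1/2)*(-1/85)) = sqrt(39544 - 1/170) = sqrt(6722479/170) = sqrt(1142821430)/170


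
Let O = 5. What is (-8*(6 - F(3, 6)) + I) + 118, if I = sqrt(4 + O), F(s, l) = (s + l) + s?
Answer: 169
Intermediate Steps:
F(s, l) = l + 2*s (F(s, l) = (l + s) + s = l + 2*s)
I = 3 (I = sqrt(4 + 5) = sqrt(9) = 3)
(-8*(6 - F(3, 6)) + I) + 118 = (-8*(6 - (6 + 2*3)) + 3) + 118 = (-8*(6 - (6 + 6)) + 3) + 118 = (-8*(6 - 1*12) + 3) + 118 = (-8*(6 - 12) + 3) + 118 = (-8*(-6) + 3) + 118 = (48 + 3) + 118 = 51 + 118 = 169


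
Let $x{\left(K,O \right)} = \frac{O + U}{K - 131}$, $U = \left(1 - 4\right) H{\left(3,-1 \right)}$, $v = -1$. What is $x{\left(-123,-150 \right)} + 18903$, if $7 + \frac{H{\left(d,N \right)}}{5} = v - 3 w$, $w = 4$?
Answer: $\frac{2400606}{127} \approx 18902.0$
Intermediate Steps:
$H{\left(d,N \right)} = -100$ ($H{\left(d,N \right)} = -35 + 5 \left(-1 - 12\right) = -35 + 5 \left(-13\right) = -35 - 65 = -100$)
$U = 300$ ($U = \left(1 - 4\right) \left(-100\right) = \left(-3\right) \left(-100\right) = 300$)
$x{\left(K,O \right)} = \frac{300 + O}{-131 + K}$ ($x{\left(K,O \right)} = \frac{O + 300}{K - 131} = \frac{300 + O}{-131 + K}$)
$x{\left(-123,-150 \right)} + 18903 = \frac{300 - 150}{-131 - 123} + 18903 = \frac{1}{-254} \cdot 150 + 18903 = \left(- \frac{1}{254}\right) 150 + 18903 = - \frac{75}{127} + 18903 = \frac{2400606}{127}$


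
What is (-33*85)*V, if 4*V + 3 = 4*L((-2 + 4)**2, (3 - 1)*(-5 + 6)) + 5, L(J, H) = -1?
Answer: 2805/2 ≈ 1402.5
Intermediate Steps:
V = -1/2 (V = -3/4 + (4*(-1) + 5)/4 = -3/4 + (-4 + 5)/4 = -3/4 + (1/4)*1 = -3/4 + 1/4 = -1/2 ≈ -0.50000)
(-33*85)*V = -33*85*(-1/2) = -2805*(-1/2) = 2805/2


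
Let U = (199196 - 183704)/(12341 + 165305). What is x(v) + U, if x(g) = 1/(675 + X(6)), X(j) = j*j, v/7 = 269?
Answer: 5596229/63153153 ≈ 0.088614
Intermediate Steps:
v = 1883 (v = 7*269 = 1883)
X(j) = j²
x(g) = 1/711 (x(g) = 1/(675 + 6²) = 1/(675 + 36) = 1/711)
U = 7746/88823 (U = 15492/177646 = 15492*(1/177646) = 7746/88823 ≈ 0.087207)
x(v) + U = 1/711 + 7746/88823 = 5596229/63153153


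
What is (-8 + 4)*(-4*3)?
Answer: 48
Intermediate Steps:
(-8 + 4)*(-4*3) = -4*(-12) = 48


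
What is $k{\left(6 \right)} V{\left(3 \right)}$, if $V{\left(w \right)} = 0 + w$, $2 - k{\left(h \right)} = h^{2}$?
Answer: $-102$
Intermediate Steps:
$k{\left(h \right)} = 2 - h^{2}$
$V{\left(w \right)} = w$
$k{\left(6 \right)} V{\left(3 \right)} = \left(2 - 6^{2}\right) 3 = \left(2 - 36\right) 3 = \left(-34\right) 3 = -102$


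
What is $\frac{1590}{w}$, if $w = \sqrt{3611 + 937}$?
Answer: $\frac{265 \sqrt{1137}}{379} \approx 23.577$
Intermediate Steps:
$w = 2 \sqrt{1137}$ ($w = \sqrt{4548} = 2 \sqrt{1137} \approx 67.439$)
$\frac{1590}{w} = \frac{1590}{2 \sqrt{1137}} = 1590 \frac{\sqrt{1137}}{2274} = \frac{265 \sqrt{1137}}{379}$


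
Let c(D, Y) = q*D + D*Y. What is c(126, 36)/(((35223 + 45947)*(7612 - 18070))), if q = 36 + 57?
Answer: -129/6737110 ≈ -1.9148e-5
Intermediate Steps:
q = 93
c(D, Y) = 93*D + D*Y
c(126, 36)/(((35223 + 45947)*(7612 - 18070))) = (126*(93 + 36))/(((35223 + 45947)*(7612 - 18070))) = (126*129)/((81170*(-10458))) = 16254/(-848875860) = 16254*(-1/848875860) = -129/6737110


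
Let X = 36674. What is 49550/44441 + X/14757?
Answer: 2361038584/655815837 ≈ 3.6002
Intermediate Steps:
49550/44441 + X/14757 = 49550/44441 + 36674/14757 = 2361038584/655815837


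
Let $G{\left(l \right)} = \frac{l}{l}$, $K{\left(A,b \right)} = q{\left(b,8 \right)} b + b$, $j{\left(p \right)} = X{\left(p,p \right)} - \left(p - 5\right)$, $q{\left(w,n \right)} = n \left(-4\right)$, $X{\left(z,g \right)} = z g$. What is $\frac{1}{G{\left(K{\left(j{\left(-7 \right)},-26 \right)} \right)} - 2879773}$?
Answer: $- \frac{1}{2879772} \approx -3.4725 \cdot 10^{-7}$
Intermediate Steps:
$X{\left(z,g \right)} = g z$
$q{\left(w,n \right)} = - 4 n$
$j{\left(p \right)} = 5 + p^{2} - p$ ($j{\left(p \right)} = p p - \left(p - 5\right) = p^{2} - \left(-5 + p\right) = 5 + p^{2} - p$)
$K{\left(A,b \right)} = - 31 b$ ($K{\left(A,b \right)} = \left(-4\right) 8 b + b = - 32 b + b = - 31 b$)
$G{\left(l \right)} = 1$
$\frac{1}{G{\left(K{\left(j{\left(-7 \right)},-26 \right)} \right)} - 2879773} = \frac{1}{1 - 2879773} = \frac{1}{-2879772} = - \frac{1}{2879772}$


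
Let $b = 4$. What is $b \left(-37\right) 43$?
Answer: $-6364$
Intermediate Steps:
$b \left(-37\right) 43 = 4 \left(-37\right) 43 = \left(-148\right) 43 = -6364$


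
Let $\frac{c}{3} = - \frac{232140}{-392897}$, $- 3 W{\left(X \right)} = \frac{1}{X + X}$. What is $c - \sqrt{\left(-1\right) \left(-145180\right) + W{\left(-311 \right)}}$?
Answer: $\frac{696420}{392897} - \frac{\sqrt{505510373946}}{1866} \approx -379.25$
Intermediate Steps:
$W{\left(X \right)} = - \frac{1}{6 X}$ ($W{\left(X \right)} = - \frac{1}{3 \left(X + X\right)} = - \frac{1}{3 \cdot 2 X} = - \frac{\frac{1}{2} \frac{1}{X}}{3} = - \frac{1}{6 X}$)
$c = \frac{696420}{392897}$ ($c = 3 \left(- \frac{232140}{-392897}\right) = 3 \left(\left(-232140\right) \left(- \frac{1}{392897}\right)\right) = 3 \cdot \frac{232140}{392897} = \frac{696420}{392897} \approx 1.7725$)
$c - \sqrt{\left(-1\right) \left(-145180\right) + W{\left(-311 \right)}} = \frac{696420}{392897} - \sqrt{\left(-1\right) \left(-145180\right) - \frac{1}{6 \left(-311\right)}} = \frac{696420}{392897} - \sqrt{145180 - - \frac{1}{1866}} = \frac{696420}{392897} - \sqrt{145180 + \frac{1}{1866}} = \frac{696420}{392897} - \sqrt{\frac{270905881}{1866}} = \frac{696420}{392897} - \frac{\sqrt{505510373946}}{1866}$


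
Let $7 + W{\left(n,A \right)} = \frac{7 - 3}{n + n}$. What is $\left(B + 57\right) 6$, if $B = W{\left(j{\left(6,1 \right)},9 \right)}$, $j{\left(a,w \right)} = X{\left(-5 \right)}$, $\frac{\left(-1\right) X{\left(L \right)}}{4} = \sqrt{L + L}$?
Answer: $300 + \frac{3 i \sqrt{10}}{10} \approx 300.0 + 0.94868 i$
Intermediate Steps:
$X{\left(L \right)} = - 4 \sqrt{2} \sqrt{L}$ ($X{\left(L \right)} = - 4 \sqrt{L + L} = - 4 \sqrt{2 L} = - 4 \sqrt{2} \sqrt{L}$)
$j{\left(a,w \right)} = - 4 i \sqrt{10}$ ($j{\left(a,w \right)} = - 4 \sqrt{2} \sqrt{-5} = - 4 \sqrt{2} i \sqrt{5} = - 4 i \sqrt{10}$)
$W{\left(n,A \right)} = -7 + \frac{2}{n}$ ($W{\left(n,A \right)} = -7 + \frac{7 - 3}{n + n} = -7 + \frac{4}{2 n} = -7 + 4 \frac{1}{2 n} = -7 + \frac{2}{n}$)
$B = -7 + \frac{i \sqrt{10}}{20}$ ($B = -7 + \frac{2}{\left(-4\right) i \sqrt{10}} = -7 + 2 \frac{i \sqrt{10}}{40} = -7 + \frac{i \sqrt{10}}{20} \approx -7.0 + 0.15811 i$)
$\left(B + 57\right) 6 = \left(\left(-7 + \frac{i \sqrt{10}}{20}\right) + 57\right) 6 = \left(50 + \frac{i \sqrt{10}}{20}\right) 6 = 300 + \frac{3 i \sqrt{10}}{10}$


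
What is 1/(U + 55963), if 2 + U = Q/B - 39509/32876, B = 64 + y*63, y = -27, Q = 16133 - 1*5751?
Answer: 53818012/3011303774667 ≈ 1.7872e-5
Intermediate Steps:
Q = 10382 (Q = 16133 - 5751 = 10382)
B = -1637 (B = 64 - 27*63 = 64 - 1701 = -1637)
U = -513630889/53818012 (U = -2 + (10382/(-1637) - 39509/32876) = -2 + (10382*(-1/1637) - 39509*1/32876) = -2 + (-10382/1637 - 39509/32876) = -2 - 405994865/53818012 = -513630889/53818012 ≈ -9.5439)
1/(U + 55963) = 1/(-513630889/53818012 + 55963) = 1/(3011303774667/53818012) = 53818012/3011303774667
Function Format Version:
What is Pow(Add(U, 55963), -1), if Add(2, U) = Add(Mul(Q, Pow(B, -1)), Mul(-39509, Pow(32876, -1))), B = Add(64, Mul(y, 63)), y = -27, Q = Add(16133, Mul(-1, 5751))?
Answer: Rational(53818012, 3011303774667) ≈ 1.7872e-5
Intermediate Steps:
Q = 10382 (Q = Add(16133, -5751) = 10382)
B = -1637 (B = Add(64, Mul(-27, 63)) = Add(64, -1701) = -1637)
U = Rational(-513630889, 53818012) (U = Add(-2, Add(Mul(10382, Pow(-1637, -1)), Mul(-39509, Pow(32876, -1)))) = Add(-2, Add(Mul(10382, Rational(-1, 1637)), Mul(-39509, Rational(1, 32876)))) = Add(-2, Add(Rational(-10382, 1637), Rational(-39509, 32876))) = Add(-2, Rational(-405994865, 53818012)) = Rational(-513630889, 53818012) ≈ -9.5439)
Pow(Add(U, 55963), -1) = Pow(Add(Rational(-513630889, 53818012), 55963), -1) = Pow(Rational(3011303774667, 53818012), -1) = Rational(53818012, 3011303774667)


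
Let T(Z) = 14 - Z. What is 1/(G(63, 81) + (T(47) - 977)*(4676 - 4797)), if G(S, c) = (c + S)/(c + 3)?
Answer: 7/855482 ≈ 8.1825e-6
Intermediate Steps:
G(S, c) = (S + c)/(3 + c)
1/(G(63, 81) + (T(47) - 977)*(4676 - 4797)) = 1/((63 + 81)/(3 + 81) + ((14 - 1*47) - 977)*(4676 - 4797)) = 1/(144/84 + ((14 - 47) - 977)*(-121)) = 1/((1/84)*144 + (-33 - 977)*(-121)) = 1/(12/7 - 1010*(-121)) = 1/(12/7 + 122210) = 1/(855482/7) = 7/855482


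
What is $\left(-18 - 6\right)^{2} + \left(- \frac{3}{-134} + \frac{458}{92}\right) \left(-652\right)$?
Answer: $- \frac{4136696}{1541} \approx -2684.4$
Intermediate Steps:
$\left(-18 - 6\right)^{2} + \left(- \frac{3}{-134} + \frac{458}{92}\right) \left(-652\right) = \left(-24\right)^{2} + \left(\left(-3\right) \left(- \frac{1}{134}\right) + 458 \cdot \frac{1}{92}\right) \left(-652\right) = 576 + \left(\frac{3}{134} + \frac{229}{46}\right) \left(-652\right) = 576 + \frac{7706}{1541} \left(-652\right) = 576 - \frac{5024312}{1541} = - \frac{4136696}{1541}$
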